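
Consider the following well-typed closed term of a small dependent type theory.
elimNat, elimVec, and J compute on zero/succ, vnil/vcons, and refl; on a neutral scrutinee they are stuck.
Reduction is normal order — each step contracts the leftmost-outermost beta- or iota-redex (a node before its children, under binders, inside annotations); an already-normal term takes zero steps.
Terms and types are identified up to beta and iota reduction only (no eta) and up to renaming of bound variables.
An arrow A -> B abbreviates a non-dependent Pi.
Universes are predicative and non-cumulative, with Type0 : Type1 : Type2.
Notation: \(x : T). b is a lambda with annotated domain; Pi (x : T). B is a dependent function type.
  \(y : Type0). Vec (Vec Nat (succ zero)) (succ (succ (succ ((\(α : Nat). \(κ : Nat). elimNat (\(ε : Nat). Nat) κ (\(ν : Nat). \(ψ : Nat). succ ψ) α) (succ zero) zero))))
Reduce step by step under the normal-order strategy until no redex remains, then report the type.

normal-order reduction:
  \(y : Type0). Vec (Vec Nat (succ zero)) (succ (succ (succ ((\(α : Nat). \(κ : Nat). elimNat (\(ε : Nat). Nat) κ (\(ν : Nat). \(ψ : Nat). succ ψ) α) (succ zero) zero))))
  ~> \(y : Type0). Vec (Vec Nat (succ zero)) (succ (succ (succ ((\(α : Nat). elimNat (\(κ : Nat). Nat) α (\(ε : Nat). \(ν : Nat). succ ν) (succ zero)) zero))))
  ~> \(y : Type0). Vec (Vec Nat (succ zero)) (succ (succ (succ (elimNat (\(α : Nat). Nat) zero (\(κ : Nat). \(ε : Nat). succ ε) (succ zero)))))
  ~> \(y : Type0). Vec (Vec Nat (succ zero)) (succ (succ (succ ((\(α : Nat). \(κ : Nat). succ κ) zero (elimNat (\(ε : Nat). Nat) zero (\(ν : Nat). \(ψ : Nat). succ ψ) zero)))))
  ~> \(y : Type0). Vec (Vec Nat (succ zero)) (succ (succ (succ ((\(α : Nat). succ α) (elimNat (\(κ : Nat). Nat) zero (\(ε : Nat). \(ν : Nat). succ ν) zero)))))
  ~> \(y : Type0). Vec (Vec Nat (succ zero)) (succ (succ (succ (succ (elimNat (\(α : Nat). Nat) zero (\(κ : Nat). \(ε : Nat). succ ε) zero)))))
  ~> \(y : Type0). Vec (Vec Nat (succ zero)) (succ (succ (succ (succ zero))))
type:
  Type0 -> Type0


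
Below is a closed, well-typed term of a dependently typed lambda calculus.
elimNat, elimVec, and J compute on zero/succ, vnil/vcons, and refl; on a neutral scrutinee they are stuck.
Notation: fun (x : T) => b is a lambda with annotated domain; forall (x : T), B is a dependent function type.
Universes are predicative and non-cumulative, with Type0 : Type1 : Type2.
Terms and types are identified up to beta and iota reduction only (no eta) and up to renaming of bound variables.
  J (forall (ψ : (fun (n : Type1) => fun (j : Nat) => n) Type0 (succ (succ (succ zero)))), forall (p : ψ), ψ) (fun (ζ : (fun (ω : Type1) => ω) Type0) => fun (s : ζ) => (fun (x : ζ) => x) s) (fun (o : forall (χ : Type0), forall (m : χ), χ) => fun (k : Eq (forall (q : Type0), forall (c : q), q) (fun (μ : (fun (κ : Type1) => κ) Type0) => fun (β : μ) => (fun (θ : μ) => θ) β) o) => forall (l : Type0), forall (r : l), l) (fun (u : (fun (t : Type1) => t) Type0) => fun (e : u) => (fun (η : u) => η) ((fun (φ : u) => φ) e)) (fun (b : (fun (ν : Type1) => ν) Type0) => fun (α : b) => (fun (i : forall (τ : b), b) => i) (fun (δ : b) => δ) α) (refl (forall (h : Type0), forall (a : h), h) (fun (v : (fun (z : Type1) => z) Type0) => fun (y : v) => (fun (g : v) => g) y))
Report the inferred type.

type:
  forall (ψ : Type0), forall (n : ψ), ψ


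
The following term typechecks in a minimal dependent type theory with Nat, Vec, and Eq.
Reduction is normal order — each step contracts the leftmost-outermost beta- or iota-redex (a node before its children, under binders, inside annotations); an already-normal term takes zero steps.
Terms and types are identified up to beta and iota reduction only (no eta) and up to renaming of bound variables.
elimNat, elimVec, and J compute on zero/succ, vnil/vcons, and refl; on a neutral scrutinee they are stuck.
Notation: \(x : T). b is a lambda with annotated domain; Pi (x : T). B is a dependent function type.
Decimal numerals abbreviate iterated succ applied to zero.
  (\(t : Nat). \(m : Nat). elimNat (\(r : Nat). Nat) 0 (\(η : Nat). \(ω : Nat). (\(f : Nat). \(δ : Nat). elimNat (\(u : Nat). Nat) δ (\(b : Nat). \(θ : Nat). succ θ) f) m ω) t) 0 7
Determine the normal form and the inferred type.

reduced normal form:
  0
the term's type:
  Nat
observation: the first redex contracted is a beta-redex; the normal form is reached in 3 normal-order steps.


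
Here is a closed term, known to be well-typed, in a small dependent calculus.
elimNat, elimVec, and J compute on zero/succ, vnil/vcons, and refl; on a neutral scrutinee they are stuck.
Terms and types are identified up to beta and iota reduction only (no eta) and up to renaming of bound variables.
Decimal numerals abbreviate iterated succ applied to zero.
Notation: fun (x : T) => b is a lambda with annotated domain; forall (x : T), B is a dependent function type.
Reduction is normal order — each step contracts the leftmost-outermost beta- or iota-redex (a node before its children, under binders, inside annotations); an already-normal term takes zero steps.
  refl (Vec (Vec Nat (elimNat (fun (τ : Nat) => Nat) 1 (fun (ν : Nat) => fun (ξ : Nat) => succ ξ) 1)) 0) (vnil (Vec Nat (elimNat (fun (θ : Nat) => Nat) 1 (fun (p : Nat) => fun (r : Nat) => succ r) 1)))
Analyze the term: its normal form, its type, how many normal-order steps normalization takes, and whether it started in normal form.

resulting normal form:
  refl (Vec (Vec Nat 2) 0) (vnil (Vec Nat 2))
inferred type:
  Eq (Vec (Vec Nat 2) 0) (vnil (Vec Nat 2)) (vnil (Vec Nat 2))
normal-order step count: 8
already normal: no
first redex: an elimNat iota-redex


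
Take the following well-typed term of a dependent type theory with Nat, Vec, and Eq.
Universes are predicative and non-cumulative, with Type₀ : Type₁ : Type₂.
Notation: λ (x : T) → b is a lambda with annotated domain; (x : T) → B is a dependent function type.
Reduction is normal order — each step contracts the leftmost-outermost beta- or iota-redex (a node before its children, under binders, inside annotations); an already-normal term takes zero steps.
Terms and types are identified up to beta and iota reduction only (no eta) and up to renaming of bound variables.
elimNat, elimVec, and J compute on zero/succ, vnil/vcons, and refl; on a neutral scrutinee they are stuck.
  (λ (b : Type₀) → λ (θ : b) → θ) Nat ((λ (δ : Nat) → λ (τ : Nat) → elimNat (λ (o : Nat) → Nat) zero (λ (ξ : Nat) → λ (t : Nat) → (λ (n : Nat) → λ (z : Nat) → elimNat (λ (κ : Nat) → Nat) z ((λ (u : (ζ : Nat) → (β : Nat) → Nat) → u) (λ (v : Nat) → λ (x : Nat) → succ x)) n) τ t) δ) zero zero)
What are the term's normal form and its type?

normal form:
  zero
inferred type:
  Nat


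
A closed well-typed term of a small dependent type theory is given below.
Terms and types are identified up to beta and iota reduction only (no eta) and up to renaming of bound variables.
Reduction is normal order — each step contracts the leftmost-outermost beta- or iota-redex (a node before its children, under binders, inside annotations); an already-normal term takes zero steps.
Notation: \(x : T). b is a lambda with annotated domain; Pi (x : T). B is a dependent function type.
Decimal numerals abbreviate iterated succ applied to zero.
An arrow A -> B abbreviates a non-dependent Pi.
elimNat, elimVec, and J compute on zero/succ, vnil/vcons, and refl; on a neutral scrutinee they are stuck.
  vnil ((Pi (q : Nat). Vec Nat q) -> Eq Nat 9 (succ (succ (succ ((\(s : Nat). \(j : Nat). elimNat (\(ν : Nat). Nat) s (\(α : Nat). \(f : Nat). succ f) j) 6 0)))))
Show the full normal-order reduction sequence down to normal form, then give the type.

normal-order reduction:
  vnil ((Pi (q : Nat). Vec Nat q) -> Eq Nat 9 (succ (succ (succ ((\(s : Nat). \(j : Nat). elimNat (\(ν : Nat). Nat) s (\(α : Nat). \(f : Nat). succ f) j) 6 0)))))
  ~> vnil ((Pi (q : Nat). Vec Nat q) -> Eq Nat 9 (succ (succ (succ ((\(s : Nat). elimNat (\(j : Nat). Nat) 6 (\(ν : Nat). \(α : Nat). succ α) s) 0)))))
  ~> vnil ((Pi (q : Nat). Vec Nat q) -> Eq Nat 9 (succ (succ (succ (elimNat (\(s : Nat). Nat) 6 (\(j : Nat). \(ν : Nat). succ ν) 0)))))
  ~> vnil ((Pi (q : Nat). Vec Nat q) -> Eq Nat 9 9)
type:
  Vec ((Pi (q : Nat). Vec Nat q) -> Eq Nat 9 9) 0


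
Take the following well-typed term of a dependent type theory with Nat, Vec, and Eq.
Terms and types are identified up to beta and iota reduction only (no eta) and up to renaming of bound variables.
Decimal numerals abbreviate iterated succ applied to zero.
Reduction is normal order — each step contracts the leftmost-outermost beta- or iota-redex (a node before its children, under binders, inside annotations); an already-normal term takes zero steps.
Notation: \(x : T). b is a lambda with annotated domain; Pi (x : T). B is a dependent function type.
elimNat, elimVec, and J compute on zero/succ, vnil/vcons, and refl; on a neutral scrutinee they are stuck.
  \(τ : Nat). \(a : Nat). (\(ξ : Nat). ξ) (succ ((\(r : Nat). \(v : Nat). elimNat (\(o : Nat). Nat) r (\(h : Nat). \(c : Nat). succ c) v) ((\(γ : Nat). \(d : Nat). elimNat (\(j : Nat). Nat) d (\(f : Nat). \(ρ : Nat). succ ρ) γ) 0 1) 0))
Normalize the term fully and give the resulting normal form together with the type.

resulting normal form:
  \(τ : Nat). \(a : Nat). 2
the term's type:
  Pi (τ : Nat). Pi (a : Nat). Nat


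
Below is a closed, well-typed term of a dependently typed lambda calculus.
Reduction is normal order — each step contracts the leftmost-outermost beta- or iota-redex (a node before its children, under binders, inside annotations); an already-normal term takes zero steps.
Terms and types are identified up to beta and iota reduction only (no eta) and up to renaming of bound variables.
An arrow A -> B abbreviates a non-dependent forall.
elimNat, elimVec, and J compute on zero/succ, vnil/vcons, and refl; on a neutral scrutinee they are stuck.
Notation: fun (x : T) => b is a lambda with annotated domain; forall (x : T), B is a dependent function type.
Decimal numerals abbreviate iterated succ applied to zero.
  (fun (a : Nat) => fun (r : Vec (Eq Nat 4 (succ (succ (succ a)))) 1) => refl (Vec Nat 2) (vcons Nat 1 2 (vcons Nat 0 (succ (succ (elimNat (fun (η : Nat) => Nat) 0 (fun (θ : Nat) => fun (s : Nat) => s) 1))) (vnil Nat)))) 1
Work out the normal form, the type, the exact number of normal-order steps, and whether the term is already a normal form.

normal form:
  fun (a : Vec (Eq Nat 4 4) 1) => refl (Vec Nat 2) (vcons Nat 1 2 (vcons Nat 0 2 (vnil Nat)))
inferred type:
  Vec (Eq Nat 4 4) 1 -> Eq (Vec Nat 2) (vcons Nat 1 2 (vcons Nat 0 2 (vnil Nat))) (vcons Nat 1 2 (vcons Nat 0 2 (vnil Nat)))
normal-order step count: 5
term was already normal: no
first redex: a beta-redex


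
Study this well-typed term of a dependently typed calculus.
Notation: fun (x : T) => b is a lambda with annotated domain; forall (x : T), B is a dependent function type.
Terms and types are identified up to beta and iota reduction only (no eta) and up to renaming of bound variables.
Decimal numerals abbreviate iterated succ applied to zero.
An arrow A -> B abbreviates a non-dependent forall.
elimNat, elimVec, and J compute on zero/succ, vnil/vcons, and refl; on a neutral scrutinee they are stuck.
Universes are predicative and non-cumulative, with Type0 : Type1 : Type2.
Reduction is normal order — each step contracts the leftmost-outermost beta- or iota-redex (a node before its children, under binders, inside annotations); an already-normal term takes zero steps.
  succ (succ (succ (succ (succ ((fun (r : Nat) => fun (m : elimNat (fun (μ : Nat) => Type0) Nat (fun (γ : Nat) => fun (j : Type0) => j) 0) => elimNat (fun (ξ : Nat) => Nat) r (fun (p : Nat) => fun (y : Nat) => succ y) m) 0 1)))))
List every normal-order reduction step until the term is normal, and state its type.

normal-order reduction:
  succ (succ (succ (succ (succ ((fun (r : Nat) => fun (m : elimNat (fun (μ : Nat) => Type0) Nat (fun (γ : Nat) => fun (j : Type0) => j) 0) => elimNat (fun (ξ : Nat) => Nat) r (fun (p : Nat) => fun (y : Nat) => succ y) m) 0 1)))))
  ~> succ (succ (succ (succ (succ ((fun (r : elimNat (fun (m : Nat) => Type0) Nat (fun (μ : Nat) => fun (γ : Type0) => γ) 0) => elimNat (fun (j : Nat) => Nat) 0 (fun (ξ : Nat) => fun (p : Nat) => succ p) r) 1)))))
  ~> succ (succ (succ (succ (succ (elimNat (fun (r : Nat) => Nat) 0 (fun (m : Nat) => fun (μ : Nat) => succ μ) 1)))))
  ~> succ (succ (succ (succ (succ ((fun (r : Nat) => fun (m : Nat) => succ m) 0 (elimNat (fun (μ : Nat) => Nat) 0 (fun (γ : Nat) => fun (j : Nat) => succ j) 0))))))
  ~> succ (succ (succ (succ (succ ((fun (r : Nat) => succ r) (elimNat (fun (m : Nat) => Nat) 0 (fun (μ : Nat) => fun (γ : Nat) => succ γ) 0))))))
  ~> succ (succ (succ (succ (succ (succ (elimNat (fun (r : Nat) => Nat) 0 (fun (m : Nat) => fun (μ : Nat) => succ μ) 0))))))
  ~> 6
type:
  Nat


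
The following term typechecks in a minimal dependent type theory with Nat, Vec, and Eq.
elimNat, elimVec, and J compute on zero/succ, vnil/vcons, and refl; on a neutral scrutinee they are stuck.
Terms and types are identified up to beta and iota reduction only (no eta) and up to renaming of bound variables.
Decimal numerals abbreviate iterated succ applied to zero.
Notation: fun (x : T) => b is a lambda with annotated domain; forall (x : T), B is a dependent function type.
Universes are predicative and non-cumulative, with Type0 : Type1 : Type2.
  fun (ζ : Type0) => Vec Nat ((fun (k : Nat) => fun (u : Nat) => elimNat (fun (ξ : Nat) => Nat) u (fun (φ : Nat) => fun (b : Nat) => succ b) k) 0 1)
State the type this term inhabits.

inferred type:
  forall (ζ : Type0), Type0


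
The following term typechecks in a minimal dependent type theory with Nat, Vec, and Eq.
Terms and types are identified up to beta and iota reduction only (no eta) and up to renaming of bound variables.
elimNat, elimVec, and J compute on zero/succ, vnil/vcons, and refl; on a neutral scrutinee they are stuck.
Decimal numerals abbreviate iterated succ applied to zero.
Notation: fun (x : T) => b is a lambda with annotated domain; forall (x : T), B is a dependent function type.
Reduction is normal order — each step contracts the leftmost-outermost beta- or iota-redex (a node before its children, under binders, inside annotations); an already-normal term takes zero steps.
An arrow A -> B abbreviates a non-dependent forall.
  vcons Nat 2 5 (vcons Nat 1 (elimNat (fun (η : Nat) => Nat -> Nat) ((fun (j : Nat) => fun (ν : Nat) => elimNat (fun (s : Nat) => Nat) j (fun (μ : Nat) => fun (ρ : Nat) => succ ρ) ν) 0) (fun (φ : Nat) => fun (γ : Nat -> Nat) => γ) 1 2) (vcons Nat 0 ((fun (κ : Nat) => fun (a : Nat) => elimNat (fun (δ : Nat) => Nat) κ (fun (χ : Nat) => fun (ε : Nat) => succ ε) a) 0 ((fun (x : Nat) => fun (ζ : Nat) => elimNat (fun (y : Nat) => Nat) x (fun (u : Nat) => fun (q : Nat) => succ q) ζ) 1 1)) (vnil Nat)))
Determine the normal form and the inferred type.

normal form:
  vcons Nat 2 5 (vcons Nat 1 2 (vcons Nat 0 2 (vnil Nat)))
inferred type:
  Vec Nat 3


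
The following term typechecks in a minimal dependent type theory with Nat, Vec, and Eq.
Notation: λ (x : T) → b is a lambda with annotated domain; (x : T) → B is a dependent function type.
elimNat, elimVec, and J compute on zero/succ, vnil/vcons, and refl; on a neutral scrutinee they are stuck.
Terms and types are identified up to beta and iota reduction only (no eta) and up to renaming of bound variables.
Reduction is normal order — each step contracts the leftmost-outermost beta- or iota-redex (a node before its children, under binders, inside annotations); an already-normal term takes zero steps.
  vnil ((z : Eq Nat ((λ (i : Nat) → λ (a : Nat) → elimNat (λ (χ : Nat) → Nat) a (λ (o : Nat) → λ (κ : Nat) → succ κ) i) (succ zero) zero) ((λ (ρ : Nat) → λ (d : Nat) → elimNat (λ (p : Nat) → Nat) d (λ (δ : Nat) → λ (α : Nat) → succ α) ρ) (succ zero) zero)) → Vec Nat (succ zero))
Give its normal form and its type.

resulting normal form:
  vnil ((z : Eq Nat (succ zero) (succ zero)) → Vec Nat (succ zero))
the term's type:
  Vec ((z : Eq Nat (succ zero) (succ zero)) → Vec Nat (succ zero)) zero


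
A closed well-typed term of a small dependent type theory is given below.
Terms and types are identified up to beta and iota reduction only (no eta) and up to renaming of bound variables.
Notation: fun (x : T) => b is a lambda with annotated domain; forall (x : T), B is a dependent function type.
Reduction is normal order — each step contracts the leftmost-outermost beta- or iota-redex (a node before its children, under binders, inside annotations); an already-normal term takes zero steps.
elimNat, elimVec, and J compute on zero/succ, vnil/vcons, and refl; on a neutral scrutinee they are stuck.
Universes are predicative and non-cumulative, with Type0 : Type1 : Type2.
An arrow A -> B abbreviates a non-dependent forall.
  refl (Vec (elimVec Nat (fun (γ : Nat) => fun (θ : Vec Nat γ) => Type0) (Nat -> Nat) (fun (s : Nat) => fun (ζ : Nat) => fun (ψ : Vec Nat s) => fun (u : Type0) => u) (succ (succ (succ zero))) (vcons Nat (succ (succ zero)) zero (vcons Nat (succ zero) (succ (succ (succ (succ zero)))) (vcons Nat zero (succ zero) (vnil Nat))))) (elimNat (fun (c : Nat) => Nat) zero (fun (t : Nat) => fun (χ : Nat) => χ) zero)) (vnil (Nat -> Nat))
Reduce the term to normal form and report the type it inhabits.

resulting normal form:
  refl (Vec (Nat -> Nat) zero) (vnil (Nat -> Nat))
inferred type:
  Eq (Vec (Nat -> Nat) zero) (vnil (Nat -> Nat)) (vnil (Nat -> Nat))


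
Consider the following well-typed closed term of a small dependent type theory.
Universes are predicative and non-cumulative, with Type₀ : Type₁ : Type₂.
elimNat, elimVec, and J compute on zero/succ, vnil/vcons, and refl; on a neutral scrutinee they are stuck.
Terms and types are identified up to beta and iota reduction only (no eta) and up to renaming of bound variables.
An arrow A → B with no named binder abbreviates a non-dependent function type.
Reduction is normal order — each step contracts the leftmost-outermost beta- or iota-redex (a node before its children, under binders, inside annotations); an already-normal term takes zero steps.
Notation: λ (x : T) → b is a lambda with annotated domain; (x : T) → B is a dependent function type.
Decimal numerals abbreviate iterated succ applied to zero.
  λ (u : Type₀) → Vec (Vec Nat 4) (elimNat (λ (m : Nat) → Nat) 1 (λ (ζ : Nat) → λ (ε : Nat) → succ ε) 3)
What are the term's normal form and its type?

resulting normal form:
  λ (u : Type₀) → Vec (Vec Nat 4) 4
type:
  Type₀ → Type₀


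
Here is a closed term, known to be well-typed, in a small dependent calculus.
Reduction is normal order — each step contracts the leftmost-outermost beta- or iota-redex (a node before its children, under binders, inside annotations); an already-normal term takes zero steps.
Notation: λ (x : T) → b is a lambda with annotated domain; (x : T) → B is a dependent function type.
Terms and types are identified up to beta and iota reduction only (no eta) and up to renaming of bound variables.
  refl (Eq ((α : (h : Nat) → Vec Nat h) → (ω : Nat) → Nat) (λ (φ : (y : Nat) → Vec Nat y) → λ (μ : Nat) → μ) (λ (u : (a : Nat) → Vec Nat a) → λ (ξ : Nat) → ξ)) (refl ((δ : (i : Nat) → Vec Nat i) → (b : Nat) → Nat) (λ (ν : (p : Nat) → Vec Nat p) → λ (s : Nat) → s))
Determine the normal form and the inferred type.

reduced normal form:
  refl (Eq ((α : (h : Nat) → Vec Nat h) → (ω : Nat) → Nat) (λ (φ : (y : Nat) → Vec Nat y) → λ (μ : Nat) → μ) (λ (u : (a : Nat) → Vec Nat a) → λ (ξ : Nat) → ξ)) (refl ((δ : (i : Nat) → Vec Nat i) → (b : Nat) → Nat) (λ (ν : (p : Nat) → Vec Nat p) → λ (s : Nat) → s))
inferred type:
  Eq (Eq ((α : (h : Nat) → Vec Nat h) → (ω : Nat) → Nat) (λ (φ : (y : Nat) → Vec Nat y) → λ (μ : Nat) → μ) (λ (u : (a : Nat) → Vec Nat a) → λ (ξ : Nat) → ξ)) (refl ((δ : (i : Nat) → Vec Nat i) → (b : Nat) → Nat) (λ (ν : (p : Nat) → Vec Nat p) → λ (s : Nat) → s)) (refl ((n : (m : Nat) → Vec Nat m) → (j : Nat) → Nat) (λ (v : (θ : Nat) → Vec Nat θ) → λ (χ : Nat) → χ))
observation: the term is already in normal form.


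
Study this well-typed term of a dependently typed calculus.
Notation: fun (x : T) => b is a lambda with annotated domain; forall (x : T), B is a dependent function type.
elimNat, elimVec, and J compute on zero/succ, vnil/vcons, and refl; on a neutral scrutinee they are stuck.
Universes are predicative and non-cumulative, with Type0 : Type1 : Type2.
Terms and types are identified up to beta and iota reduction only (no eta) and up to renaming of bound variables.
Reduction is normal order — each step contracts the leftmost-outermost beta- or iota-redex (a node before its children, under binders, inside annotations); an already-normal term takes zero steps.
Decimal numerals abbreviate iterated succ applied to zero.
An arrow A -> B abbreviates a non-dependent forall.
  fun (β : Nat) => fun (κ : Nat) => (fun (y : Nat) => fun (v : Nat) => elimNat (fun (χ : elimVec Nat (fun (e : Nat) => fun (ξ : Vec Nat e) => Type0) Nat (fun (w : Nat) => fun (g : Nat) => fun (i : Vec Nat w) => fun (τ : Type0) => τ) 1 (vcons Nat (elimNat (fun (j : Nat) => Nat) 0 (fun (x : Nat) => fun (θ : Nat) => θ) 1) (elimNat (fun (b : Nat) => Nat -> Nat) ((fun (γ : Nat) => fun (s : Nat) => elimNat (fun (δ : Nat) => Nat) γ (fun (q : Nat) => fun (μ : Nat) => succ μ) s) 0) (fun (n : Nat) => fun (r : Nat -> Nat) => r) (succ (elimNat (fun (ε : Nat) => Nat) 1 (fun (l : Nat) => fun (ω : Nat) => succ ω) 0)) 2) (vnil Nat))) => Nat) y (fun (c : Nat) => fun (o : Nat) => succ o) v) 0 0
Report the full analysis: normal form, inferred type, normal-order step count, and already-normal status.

reduced normal form:
  fun (β : Nat) => fun (κ : Nat) => 0
type:
  Nat -> Nat -> Nat
steps to reach normal form (normal order): 3
already normal: no
first redex: a beta-redex


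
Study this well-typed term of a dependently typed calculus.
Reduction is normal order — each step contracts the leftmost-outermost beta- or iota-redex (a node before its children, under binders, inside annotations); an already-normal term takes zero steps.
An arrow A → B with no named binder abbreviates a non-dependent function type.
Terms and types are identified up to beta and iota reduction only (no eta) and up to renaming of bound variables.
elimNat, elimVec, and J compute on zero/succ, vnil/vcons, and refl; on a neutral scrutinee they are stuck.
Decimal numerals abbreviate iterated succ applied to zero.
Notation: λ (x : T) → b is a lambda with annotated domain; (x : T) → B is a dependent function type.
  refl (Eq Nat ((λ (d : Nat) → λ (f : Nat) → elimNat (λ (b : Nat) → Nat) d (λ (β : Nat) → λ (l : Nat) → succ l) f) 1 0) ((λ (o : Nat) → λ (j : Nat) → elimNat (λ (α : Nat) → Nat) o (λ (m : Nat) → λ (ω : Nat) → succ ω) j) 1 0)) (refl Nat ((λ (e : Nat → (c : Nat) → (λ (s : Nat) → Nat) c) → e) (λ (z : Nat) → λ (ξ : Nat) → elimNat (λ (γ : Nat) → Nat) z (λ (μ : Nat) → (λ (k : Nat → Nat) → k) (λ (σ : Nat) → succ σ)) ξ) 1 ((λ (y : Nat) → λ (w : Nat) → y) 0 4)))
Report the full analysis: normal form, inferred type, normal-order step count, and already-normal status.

resulting normal form:
  refl (Eq Nat 1 1) (refl Nat 1)
type:
  Eq (Eq Nat 1 1) (refl Nat 1) (refl Nat 1)
reduction steps (normal order): 13
term was already normal: no
first redex: a beta-redex


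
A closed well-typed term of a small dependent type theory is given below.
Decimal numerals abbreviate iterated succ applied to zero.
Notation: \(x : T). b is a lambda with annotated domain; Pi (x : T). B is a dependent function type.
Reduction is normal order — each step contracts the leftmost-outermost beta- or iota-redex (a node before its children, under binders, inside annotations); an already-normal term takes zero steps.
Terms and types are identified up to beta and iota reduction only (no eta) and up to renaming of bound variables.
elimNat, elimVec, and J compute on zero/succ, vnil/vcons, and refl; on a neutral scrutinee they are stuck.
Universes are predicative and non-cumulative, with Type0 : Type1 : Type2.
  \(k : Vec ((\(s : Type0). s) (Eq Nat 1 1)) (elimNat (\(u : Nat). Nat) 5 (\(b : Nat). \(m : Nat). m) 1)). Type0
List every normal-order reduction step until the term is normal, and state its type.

normal-order reduction:
  \(k : Vec ((\(s : Type0). s) (Eq Nat 1 1)) (elimNat (\(u : Nat). Nat) 5 (\(b : Nat). \(m : Nat). m) 1)). Type0
  ~> \(k : Vec (Eq Nat 1 1) (elimNat (\(s : Nat). Nat) 5 (\(u : Nat). \(b : Nat). b) 1)). Type0
  ~> \(k : Vec (Eq Nat 1 1) ((\(s : Nat). \(u : Nat). u) 0 (elimNat (\(b : Nat). Nat) 5 (\(m : Nat). \(μ : Nat). μ) 0))). Type0
  ~> \(k : Vec (Eq Nat 1 1) ((\(s : Nat). s) (elimNat (\(u : Nat). Nat) 5 (\(b : Nat). \(m : Nat). m) 0))). Type0
  ~> \(k : Vec (Eq Nat 1 1) (elimNat (\(s : Nat). Nat) 5 (\(u : Nat). \(b : Nat). b) 0)). Type0
  ~> \(k : Vec (Eq Nat 1 1) 5). Type0
inferred type:
  Pi (k : Vec (Eq Nat 1 1) 5). Type1


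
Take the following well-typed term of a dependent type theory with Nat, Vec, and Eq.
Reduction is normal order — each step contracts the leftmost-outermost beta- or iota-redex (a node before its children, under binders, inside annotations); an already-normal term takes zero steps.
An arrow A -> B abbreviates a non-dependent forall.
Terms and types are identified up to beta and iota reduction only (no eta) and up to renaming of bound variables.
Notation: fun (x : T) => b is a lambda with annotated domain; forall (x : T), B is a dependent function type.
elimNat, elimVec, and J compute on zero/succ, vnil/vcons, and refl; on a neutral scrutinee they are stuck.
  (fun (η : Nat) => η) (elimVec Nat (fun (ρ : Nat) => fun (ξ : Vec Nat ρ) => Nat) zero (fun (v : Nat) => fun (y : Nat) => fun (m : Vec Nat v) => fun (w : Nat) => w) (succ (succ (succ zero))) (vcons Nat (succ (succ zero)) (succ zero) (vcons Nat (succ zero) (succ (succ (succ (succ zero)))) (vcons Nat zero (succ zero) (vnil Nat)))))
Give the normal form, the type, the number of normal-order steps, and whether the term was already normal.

normal form:
  zero
type:
  Nat
steps to reach normal form (normal order): 17
term was already normal: no
first redex: a beta-redex


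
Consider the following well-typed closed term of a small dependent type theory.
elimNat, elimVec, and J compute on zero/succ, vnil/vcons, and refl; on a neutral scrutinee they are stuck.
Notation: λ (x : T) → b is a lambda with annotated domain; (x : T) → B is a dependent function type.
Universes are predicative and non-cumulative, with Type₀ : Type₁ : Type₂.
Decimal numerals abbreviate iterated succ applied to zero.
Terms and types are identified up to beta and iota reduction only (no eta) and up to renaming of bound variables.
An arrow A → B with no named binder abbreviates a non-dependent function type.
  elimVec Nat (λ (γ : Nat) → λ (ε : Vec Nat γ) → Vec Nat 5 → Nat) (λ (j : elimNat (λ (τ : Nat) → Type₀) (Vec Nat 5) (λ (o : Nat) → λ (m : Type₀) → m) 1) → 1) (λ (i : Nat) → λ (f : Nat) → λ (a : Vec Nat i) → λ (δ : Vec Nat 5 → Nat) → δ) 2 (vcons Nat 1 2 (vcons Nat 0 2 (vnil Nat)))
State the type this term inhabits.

inferred type:
  Vec Nat 5 → Nat


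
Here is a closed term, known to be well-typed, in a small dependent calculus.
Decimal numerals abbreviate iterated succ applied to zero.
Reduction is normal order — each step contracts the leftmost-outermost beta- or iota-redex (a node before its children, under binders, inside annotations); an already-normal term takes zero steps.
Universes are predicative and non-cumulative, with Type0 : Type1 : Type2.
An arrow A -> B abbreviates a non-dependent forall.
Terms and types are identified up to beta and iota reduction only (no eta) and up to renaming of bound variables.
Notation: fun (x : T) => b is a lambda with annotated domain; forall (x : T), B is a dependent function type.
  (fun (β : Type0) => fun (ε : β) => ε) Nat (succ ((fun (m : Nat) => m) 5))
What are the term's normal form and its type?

reduced normal form:
  6
the term's type:
  Nat
observation: reduction starts at a beta-redex, and 3 normal-order steps reach the normal form.


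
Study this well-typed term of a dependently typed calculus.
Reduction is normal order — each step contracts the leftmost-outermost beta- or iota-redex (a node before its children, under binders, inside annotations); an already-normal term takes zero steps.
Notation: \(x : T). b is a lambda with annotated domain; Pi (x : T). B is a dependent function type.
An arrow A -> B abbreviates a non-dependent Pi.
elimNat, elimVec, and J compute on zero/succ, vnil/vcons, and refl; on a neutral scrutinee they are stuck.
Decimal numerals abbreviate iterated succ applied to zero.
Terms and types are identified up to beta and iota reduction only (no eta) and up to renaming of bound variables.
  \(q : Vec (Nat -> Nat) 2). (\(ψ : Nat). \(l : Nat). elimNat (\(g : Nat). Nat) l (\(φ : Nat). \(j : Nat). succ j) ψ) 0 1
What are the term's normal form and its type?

normal form:
  \(q : Vec (Nat -> Nat) 2). 1
inferred type:
  Vec (Nat -> Nat) 2 -> Nat


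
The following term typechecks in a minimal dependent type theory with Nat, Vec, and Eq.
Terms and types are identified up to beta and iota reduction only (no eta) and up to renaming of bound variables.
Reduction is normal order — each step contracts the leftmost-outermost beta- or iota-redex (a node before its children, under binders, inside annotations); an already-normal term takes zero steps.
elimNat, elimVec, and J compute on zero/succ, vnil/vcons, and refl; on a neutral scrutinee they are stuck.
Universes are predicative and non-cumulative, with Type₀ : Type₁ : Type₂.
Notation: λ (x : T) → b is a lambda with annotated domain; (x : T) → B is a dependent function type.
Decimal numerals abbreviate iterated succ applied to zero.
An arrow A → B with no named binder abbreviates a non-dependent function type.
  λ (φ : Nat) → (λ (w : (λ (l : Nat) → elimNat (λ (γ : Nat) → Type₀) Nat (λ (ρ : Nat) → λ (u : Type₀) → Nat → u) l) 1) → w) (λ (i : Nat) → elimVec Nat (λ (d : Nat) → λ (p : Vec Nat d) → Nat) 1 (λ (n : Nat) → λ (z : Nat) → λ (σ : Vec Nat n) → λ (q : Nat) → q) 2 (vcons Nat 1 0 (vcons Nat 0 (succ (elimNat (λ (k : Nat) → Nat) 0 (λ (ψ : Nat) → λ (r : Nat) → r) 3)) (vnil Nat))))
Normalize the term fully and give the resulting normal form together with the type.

resulting normal form:
  λ (φ : Nat) → λ (w : Nat) → 1
type:
  Nat → Nat → Nat


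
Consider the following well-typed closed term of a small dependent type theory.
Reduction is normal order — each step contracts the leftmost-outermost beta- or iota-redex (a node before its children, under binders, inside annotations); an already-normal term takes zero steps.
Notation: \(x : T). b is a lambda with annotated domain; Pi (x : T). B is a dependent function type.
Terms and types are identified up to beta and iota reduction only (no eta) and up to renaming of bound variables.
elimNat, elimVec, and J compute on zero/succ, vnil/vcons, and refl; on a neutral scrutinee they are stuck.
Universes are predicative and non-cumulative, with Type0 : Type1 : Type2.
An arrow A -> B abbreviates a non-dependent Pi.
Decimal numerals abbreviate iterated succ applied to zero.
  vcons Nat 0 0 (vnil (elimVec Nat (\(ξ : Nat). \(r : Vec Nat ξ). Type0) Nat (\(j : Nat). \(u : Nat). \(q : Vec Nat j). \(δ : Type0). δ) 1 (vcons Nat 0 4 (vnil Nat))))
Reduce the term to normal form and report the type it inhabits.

normal form:
  vcons Nat 0 0 (vnil Nat)
inferred type:
  Vec Nat 1
observation: 6 normal-order steps normalize the term, beginning with an elimVec iota-redex.


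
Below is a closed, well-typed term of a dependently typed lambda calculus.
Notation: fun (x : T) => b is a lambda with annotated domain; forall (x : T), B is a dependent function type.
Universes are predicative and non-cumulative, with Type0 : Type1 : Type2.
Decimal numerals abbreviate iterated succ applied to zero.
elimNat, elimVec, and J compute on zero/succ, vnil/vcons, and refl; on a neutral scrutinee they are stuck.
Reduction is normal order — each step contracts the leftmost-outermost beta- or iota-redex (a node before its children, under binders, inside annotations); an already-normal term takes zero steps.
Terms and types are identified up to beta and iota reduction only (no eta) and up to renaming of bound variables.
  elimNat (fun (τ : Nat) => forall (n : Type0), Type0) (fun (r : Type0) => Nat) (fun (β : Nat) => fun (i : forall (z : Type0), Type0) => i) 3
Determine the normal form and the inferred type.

reduced normal form:
  fun (τ : Type0) => Nat
the term's type:
  forall (τ : Type0), Type0
observation: reduction starts at an elimNat iota-redex, and 10 normal-order steps reach the normal form.


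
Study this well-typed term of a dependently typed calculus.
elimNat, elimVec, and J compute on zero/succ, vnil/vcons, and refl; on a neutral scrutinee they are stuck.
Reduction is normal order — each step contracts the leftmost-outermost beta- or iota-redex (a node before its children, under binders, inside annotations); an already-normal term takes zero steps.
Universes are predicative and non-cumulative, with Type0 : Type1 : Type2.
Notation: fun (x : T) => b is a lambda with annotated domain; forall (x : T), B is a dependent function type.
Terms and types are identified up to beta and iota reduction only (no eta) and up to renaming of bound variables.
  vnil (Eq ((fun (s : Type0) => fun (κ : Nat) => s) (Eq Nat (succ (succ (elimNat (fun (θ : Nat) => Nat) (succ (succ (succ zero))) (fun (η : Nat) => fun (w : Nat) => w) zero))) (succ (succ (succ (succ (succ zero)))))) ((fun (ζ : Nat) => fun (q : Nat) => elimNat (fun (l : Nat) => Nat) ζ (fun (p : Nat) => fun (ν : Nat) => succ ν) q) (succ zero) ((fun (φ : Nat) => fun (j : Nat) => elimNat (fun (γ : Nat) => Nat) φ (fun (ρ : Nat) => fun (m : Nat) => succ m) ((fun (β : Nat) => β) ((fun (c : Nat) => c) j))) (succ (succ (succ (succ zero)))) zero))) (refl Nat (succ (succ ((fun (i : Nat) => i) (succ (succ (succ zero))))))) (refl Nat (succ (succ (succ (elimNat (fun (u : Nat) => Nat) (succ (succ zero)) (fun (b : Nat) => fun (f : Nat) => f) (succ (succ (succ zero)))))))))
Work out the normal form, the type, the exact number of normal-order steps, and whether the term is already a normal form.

normal form:
  vnil (Eq (Eq Nat (succ (succ (succ (succ (succ zero))))) (succ (succ (succ (succ (succ zero)))))) (refl Nat (succ (succ (succ (succ (succ zero)))))) (refl Nat (succ (succ (succ (succ (succ zero)))))))
type:
  Vec (Eq (Eq Nat (succ (succ (succ (succ (succ zero))))) (succ (succ (succ (succ (succ zero)))))) (refl Nat (succ (succ (succ (succ (succ zero)))))) (refl Nat (succ (succ (succ (succ (succ zero))))))) zero
normal-order step count: 14
already normal: no
first contracted redex: a beta-redex


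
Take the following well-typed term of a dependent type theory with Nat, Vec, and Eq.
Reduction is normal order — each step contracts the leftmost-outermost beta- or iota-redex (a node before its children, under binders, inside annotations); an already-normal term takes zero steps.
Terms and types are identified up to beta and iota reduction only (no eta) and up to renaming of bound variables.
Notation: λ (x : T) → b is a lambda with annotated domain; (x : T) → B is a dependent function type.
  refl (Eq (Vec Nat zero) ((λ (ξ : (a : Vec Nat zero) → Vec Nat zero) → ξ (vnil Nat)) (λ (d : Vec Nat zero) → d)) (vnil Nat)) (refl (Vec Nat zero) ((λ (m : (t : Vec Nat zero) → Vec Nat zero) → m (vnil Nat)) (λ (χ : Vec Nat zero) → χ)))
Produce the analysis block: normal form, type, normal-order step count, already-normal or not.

resulting normal form:
  refl (Eq (Vec Nat zero) (vnil Nat) (vnil Nat)) (refl (Vec Nat zero) (vnil Nat))
inferred type:
  Eq (Eq (Vec Nat zero) (vnil Nat) (vnil Nat)) (refl (Vec Nat zero) (vnil Nat)) (refl (Vec Nat zero) (vnil Nat))
normal-order step count: 4
already normal: no
first contracted redex: a beta-redex


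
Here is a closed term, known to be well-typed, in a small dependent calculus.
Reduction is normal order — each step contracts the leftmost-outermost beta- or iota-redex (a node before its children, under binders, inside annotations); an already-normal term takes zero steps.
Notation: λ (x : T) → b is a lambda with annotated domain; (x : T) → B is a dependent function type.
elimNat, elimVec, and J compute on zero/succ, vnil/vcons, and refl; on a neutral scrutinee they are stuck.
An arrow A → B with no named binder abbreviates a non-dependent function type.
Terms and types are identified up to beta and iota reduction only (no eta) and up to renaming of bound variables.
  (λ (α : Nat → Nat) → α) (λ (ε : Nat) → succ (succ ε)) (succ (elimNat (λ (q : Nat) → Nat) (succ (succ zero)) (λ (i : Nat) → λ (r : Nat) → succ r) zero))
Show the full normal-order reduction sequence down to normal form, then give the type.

normal-order reduction:
  (λ (α : Nat → Nat) → α) (λ (ε : Nat) → succ (succ ε)) (succ (elimNat (λ (q : Nat) → Nat) (succ (succ zero)) (λ (i : Nat) → λ (r : Nat) → succ r) zero))
  ~> (λ (α : Nat) → succ (succ α)) (succ (elimNat (λ (ε : Nat) → Nat) (succ (succ zero)) (λ (q : Nat) → λ (i : Nat) → succ i) zero))
  ~> succ (succ (succ (elimNat (λ (α : Nat) → Nat) (succ (succ zero)) (λ (ε : Nat) → λ (q : Nat) → succ q) zero)))
  ~> succ (succ (succ (succ (succ zero))))
the term's type:
  Nat


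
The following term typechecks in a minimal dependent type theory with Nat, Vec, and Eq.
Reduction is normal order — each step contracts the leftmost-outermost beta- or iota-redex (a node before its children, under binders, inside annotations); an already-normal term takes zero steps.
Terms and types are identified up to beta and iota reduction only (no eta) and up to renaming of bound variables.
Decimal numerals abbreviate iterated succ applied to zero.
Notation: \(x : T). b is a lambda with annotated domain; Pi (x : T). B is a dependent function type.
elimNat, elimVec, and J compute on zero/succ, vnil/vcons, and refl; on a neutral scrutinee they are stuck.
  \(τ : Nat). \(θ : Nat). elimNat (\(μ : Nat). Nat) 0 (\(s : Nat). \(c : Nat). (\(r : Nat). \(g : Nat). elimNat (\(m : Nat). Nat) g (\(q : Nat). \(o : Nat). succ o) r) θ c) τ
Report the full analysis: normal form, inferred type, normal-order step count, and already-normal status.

normal form:
  \(τ : Nat). \(θ : Nat). elimNat (\(μ : Nat). Nat) 0 (\(s : Nat). \(c : Nat). elimNat (\(r : Nat). Nat) c (\(g : Nat). \(m : Nat). succ m) θ) τ
the term's type:
  Pi (τ : Nat). Pi (θ : Nat). Nat
reduction steps (normal order): 2
started in normal form: no
first redex: a beta-redex


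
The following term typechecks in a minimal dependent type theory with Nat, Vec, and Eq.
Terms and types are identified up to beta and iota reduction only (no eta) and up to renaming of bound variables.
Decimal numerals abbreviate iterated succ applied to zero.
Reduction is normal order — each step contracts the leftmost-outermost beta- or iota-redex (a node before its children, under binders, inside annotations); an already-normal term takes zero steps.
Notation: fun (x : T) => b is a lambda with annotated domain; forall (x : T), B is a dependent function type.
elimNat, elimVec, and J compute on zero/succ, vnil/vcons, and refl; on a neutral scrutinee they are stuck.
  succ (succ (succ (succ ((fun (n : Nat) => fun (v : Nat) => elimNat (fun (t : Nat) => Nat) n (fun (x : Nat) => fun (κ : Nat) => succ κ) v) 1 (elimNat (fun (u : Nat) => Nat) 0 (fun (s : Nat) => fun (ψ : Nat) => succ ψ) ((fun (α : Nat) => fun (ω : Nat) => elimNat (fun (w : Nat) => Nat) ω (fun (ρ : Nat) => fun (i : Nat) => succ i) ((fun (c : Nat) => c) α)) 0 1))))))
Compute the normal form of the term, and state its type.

resulting normal form:
  6
inferred type:
  Nat
observation: contracting a beta-redex first, the term normalizes in 14 steps.
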